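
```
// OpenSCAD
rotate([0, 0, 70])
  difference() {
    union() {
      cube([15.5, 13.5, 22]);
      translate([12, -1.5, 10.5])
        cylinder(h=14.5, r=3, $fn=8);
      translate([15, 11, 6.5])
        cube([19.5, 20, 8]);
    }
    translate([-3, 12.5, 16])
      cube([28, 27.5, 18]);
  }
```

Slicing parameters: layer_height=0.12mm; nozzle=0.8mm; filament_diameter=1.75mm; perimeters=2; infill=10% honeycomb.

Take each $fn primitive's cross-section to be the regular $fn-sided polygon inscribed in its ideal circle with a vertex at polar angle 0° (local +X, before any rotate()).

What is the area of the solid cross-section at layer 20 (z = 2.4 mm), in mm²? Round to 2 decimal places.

At z = 2.4 mm: the cube is present — its section is the full 15.5×13.5 rectangle (area 209.25 mm²); the cylinder at (12, -1.5) does not reach this height (z outside [10.5, 25]); the cube at (15, 11) is not intersected at this z (z outside [6.5, 14.5]); Combining (union): only the 15.5×13.5 cube is present, so the union is just that shape — area = 209.25 mm²; the cube at (-3, 12.5) does not reach this height (z outside [16, 34]); Subtracting the remaining from the first: none of the subtracted shapes is present at this height, so the result so far is unchanged — area = 209.25 mm²; (rotated 70° about Z; rotation is an isometry so areas/perimeters/island counts are preserved). Overall, the cross-section is a single solid region. Net area = 209.25 mm².

209.25 mm²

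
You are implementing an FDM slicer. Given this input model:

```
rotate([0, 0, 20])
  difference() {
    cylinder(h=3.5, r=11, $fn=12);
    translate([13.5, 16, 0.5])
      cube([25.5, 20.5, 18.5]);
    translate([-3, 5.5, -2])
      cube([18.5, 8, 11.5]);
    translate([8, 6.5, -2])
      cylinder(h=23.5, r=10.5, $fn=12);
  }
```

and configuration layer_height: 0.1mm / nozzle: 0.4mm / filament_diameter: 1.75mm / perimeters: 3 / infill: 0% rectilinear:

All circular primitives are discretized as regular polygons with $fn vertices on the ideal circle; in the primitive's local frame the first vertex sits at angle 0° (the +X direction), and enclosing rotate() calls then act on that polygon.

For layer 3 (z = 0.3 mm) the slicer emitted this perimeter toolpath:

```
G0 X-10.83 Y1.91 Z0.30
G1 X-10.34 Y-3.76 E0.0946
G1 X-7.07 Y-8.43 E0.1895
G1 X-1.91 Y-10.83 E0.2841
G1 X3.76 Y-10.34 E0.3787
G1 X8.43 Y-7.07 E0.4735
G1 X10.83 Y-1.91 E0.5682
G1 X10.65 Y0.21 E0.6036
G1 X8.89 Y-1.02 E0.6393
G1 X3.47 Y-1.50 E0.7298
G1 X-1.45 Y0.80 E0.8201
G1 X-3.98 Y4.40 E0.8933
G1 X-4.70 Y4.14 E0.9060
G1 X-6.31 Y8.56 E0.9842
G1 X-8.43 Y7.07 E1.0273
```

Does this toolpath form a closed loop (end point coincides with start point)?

no

Start point (G0): (-10.83, 1.91). End point (last G1): the path does not return to the start — open.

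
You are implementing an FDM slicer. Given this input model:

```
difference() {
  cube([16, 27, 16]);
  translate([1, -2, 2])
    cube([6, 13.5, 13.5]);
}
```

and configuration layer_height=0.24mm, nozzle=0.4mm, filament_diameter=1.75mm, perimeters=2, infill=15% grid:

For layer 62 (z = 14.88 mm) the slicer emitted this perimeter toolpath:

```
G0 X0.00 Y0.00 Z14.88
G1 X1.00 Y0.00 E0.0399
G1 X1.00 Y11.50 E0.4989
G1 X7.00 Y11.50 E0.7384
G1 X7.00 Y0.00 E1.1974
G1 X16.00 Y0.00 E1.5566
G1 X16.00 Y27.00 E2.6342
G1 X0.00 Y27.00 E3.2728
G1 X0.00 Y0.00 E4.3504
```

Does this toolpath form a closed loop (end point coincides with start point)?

yes

Start point (G0): (0.00, 0.00). End point (last G1): the path returns to the start — closed.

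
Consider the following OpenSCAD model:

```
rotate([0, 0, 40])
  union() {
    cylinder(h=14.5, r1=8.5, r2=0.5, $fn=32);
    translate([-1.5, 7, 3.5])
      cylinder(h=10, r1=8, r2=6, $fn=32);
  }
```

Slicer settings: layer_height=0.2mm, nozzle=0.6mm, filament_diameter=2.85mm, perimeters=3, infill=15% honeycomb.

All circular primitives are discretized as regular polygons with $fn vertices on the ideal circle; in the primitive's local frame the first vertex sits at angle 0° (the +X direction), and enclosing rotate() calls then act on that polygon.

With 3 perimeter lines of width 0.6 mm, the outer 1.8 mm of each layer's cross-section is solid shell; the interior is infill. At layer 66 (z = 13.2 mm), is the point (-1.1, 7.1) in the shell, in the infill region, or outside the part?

shell

At z = 13.2 mm: the cone: at t=0.910 of its height the radius interpolates to r₁+(r₂−r₁)t = 1.217, giving a regular 32-gon of that circumradius; the cone at (-1.5, 7) contributes a regular 32-gon of circumradius 6.060 (interpolated between r1=8 and r2=6 at t=0.970); Merging all regions: the regions partially overlap (shared area 0.06 mm²), so overlapping operands fuse into one piece — 1 connected region; (whole slice rotated 40° about Z — lengths, areas and connectivity unchanged). Overall, the cross-section is a single solid region. Undo the 40° rotation: the query point maps to (3.721, 6.146) in the un-rotated model frame. The nearest boundary edge runs (4.56, 7.00)→(4.44, 5.82); distance from the point to it = 0.75 mm. The point is inside the cross-section, 0.75 mm from the nearest boundary — within the 1.8 mm shell band (3 × 0.6).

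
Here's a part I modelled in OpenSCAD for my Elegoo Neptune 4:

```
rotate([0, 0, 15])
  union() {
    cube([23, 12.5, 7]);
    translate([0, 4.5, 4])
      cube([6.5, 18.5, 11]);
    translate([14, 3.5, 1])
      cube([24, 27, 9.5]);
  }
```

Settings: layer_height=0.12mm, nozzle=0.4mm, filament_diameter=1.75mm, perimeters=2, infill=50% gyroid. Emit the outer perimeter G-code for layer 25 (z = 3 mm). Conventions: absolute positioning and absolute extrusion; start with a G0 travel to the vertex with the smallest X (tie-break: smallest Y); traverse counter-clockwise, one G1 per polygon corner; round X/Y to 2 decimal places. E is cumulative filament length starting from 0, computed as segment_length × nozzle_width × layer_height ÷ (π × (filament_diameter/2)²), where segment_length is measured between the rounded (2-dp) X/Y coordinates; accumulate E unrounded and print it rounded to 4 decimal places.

G0 X-3.24 Y12.07 Z3.00
G1 X0.00 Y0.00 E0.2494
G1 X22.22 Y5.95 E0.7084
G1 X21.31 Y9.33 E0.7783
G1 X35.80 Y13.22 E1.0777
G1 X28.81 Y39.30 E1.6165
G1 X5.63 Y33.08 E2.0955
G1 X10.29 Y15.70 E2.4546
G1 X-3.24 Y12.07 E2.7341

At z = 3 mm: the cube (footprint 23×12.5) is included at this height; the cube at (0, 4.5) does not reach this height (z outside [4, 15]); the cube at (14, 3.5) (footprint 24×27) is included at this height; Merging all regions: the regions partially overlap (shared area 81.00 mm²), so overlapping operands fuse into one piece — 1 connected region; (rotated 15° about Z; rotation is an isometry so areas/perimeters/island counts are preserved). The outline is a single polygon with 8 vertices. Extrusion per mm of travel: 0.4 × 0.12 / (π × 0.875²) = 0.019956. Accumulating E over each segment gives final E = 2.7341.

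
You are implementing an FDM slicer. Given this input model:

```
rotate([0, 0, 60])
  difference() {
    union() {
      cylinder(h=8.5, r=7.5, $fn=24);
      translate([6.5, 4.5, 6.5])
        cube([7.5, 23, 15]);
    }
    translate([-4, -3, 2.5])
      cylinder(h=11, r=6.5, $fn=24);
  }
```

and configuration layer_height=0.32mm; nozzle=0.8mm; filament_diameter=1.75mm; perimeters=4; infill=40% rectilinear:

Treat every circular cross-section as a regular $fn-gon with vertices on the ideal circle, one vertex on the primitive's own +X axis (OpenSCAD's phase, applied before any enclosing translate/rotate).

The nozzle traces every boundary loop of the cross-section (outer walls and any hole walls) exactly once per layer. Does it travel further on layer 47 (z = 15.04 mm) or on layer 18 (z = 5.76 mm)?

layer 47 (z = 15.04 mm)

Layer 47 (z = 15.04): the cylinder is not intersected at this z (z outside [0, 8.5]); the cube at (6.5, 4.5) (footprint 7.5×23) is included at this height (perimeter 61.00 mm); Taking the union: only the 7.5×23 cube at (6.5, 4.5) is present, so the union is just that shape — boundary = 61.00 mm; the cylinder at (-4, -3) is absent (z outside [2.5, 13.5]); Taking the first minus the rest: none of the subtracted shapes is present at this height, so the result so far is unchanged — boundary = 61.00 mm; (whole slice rotated 60° about Z — lengths, areas and connectivity unchanged). So its perimeter = 61.00 mm. Layer 18 (z = 5.76): the r=7.5 cylinder gives a regular 24-gon of circumradius 7.5 (constant along its height) (perimeter = 2·24·7.500·sin(180°/24) = 46.99 mm); the cube at (6.5, 4.5) is not intersected at this z (z outside [6.5, 21.5]); Combining (union): only the r=7.5 cylinder is present, so the union is just that shape — boundary = 46.99 mm; the r=6.5 cylinder at (-4, -3) gives a regular 24-gon of circumradius 6.5 (constant along its height) (perimeter = 2·24·6.500·sin(180°/24) = 40.72 mm); Subtracting the remaining from the first: starting from that combined region, the r=6.5 cylinder at (-4, -3) partially overlaps it — only the 83.41 mm² overlap (of its 131.22 mm²) is removed, clipping the outline — boundary = 49.67 mm; (rotated 60° about Z; rotation is an isometry so areas/perimeters/island counts are preserved). So its perimeter = 49.67 mm. Layer 47 is larger (61.00 vs 49.67 mm).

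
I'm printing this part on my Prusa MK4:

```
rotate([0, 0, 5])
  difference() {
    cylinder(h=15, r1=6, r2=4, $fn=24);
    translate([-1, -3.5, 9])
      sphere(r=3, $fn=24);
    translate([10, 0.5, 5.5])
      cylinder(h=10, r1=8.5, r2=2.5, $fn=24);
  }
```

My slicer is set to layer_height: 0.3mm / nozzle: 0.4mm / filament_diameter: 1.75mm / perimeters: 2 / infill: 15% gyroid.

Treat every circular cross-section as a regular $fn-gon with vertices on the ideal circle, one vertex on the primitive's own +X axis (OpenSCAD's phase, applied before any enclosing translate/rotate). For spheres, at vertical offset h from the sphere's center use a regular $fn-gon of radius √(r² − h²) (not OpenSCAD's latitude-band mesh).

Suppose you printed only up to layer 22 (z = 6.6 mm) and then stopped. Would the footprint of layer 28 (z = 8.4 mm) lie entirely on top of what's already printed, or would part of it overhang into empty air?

part overhangs

Compare the two slices. At z = 6.6: the cone (r1=6→r2=4) has section circumradius 5.120 here — a regular 24-gon (area = (24/2)·5.120²·sin(360°/24) = 81.42 mm²); the r=3 sphere at (-1, -3.5) contributes a regular 24-gon of circumradius √(3²−2.4²) = 1.800 (area = (24/2)·1.800²·sin(360°/24) = 10.06 mm²); the cone at (10, 0.5) contributes a regular 24-gon of circumradius 7.840 (interpolated between r1=8.5 and r2=2.5 at t=0.110) (area = (24/2)·7.840²·sin(360°/24) = 190.90 mm²); After the difference (first − rest): starting from the cone (81.42 mm²), the r=3 sphere at (-1, -3.5) partially overlaps it — only the 9.48 mm² overlap (of its 10.06 mm²) is removed, clipping the outline; the cone at (10, 0.5) partially overlaps it — only the 15.45 mm² overlap (of its 190.90 mm²) is removed, clipping the outline — area = 56.49 mm²; (whole slice rotated 5° about Z — lengths, areas and connectivity unchanged). At z = 8.4: the cone: at t=0.560 of its height the radius interpolates to r₁+(r₂−r₁)t = 4.880, giving a regular 24-gon of that circumradius (area = (24/2)·4.880²·sin(360°/24) = 73.96 mm²); the sphere at (-1, -3.5): section is a regular 24-gon, circumradius = √(r²−h²) = √(3²−0.6²) = 2.939 (area = (24/2)·2.939²·sin(360°/24) = 26.83 mm²); the cone at (10, 0.5): at t=0.290 of its height the radius interpolates to r₁+(r₂−r₁)t = 6.760, giving a regular 24-gon of that circumradius (area = (24/2)·6.760²·sin(360°/24) = 141.93 mm²); Subtracting the remaining from the first: starting from the cone (73.96 mm²), the r=3 sphere at (-1, -3.5) partially overlaps it — only the 18.68 mm² overlap (of its 26.83 mm²) is removed, clipping the outline; the cone at (10, 0.5) partially overlaps it — only the 6.03 mm² overlap (of its 141.93 mm²) is removed, clipping the outline — area = 49.25 mm²; (rotated 5° about Z; rotation is an isometry so areas/perimeters/island counts are preserved). Checking containment: at z = 8.4 the cross-section extends beyond the z = 6.6 cross-section by about 7.35 mm².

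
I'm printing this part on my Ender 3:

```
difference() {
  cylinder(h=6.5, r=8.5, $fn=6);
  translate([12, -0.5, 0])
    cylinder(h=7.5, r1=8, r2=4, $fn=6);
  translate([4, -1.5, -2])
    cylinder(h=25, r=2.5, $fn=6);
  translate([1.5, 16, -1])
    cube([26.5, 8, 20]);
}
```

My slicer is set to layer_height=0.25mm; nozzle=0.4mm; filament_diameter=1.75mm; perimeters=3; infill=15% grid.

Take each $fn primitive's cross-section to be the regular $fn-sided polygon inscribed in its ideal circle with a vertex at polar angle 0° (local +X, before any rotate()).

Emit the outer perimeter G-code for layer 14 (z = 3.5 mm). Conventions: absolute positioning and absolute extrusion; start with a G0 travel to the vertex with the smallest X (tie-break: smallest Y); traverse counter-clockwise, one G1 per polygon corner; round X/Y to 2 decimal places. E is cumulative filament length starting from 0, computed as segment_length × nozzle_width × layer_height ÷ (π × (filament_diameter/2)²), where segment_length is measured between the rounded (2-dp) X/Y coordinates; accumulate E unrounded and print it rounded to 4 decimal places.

At z = 3.5 mm: the cylinder: section is a regular 6-gon, circumradius r=8.5; the cone at (12, -0.5) contributes a regular 6-gon of circumradius 6.133 (interpolated between r1=8 and r2=4 at t=0.467); the cylinder at (4, -1.5): section is a regular 6-gon, circumradius r=2.5; the cube at (1.5, 16) is present — its section is the full 26.5×8 rectangle; Subtracting the remaining from the first: starting from the r=8.5 cylinder, the cone at (12, -0.5) partially overlaps it — only the 5.93 mm² overlap (of its 97.73 mm²) is removed, clipping the outline; the r=2.5 cylinder at (4, -1.5) partially overlaps it — only the 16.18 mm² overlap (of its 16.24 mm²) is removed, clipping the outline; the 26.5×8 cube at (1.5, 16) misses the remaining region (no effect) — 1 connected region. The outline is a single polygon with 14 vertices. Extrusion per mm of travel: 0.4 × 0.25 / (π × 0.875²) = 0.041575. Accumulating E over each segment gives final E = 2.6391.

G0 X-8.50 Y0.00 Z3.50
G1 X-4.25 Y-7.36 E0.3533
G1 X4.25 Y-7.36 E0.7067
G1 X7.04 Y-2.53 E0.9386
G1 X6.47 Y-1.55 E0.9858
G1 X5.25 Y-3.67 E1.0875
G1 X2.75 Y-3.67 E1.1914
G1 X1.50 Y-1.50 E1.2955
G1 X2.75 Y0.67 E1.3996
G1 X5.25 Y0.67 E1.5036
G1 X5.89 Y-0.45 E1.5572
G1 X7.33 Y2.03 E1.6764
G1 X4.25 Y7.36 E1.9324
G1 X-4.25 Y7.36 E2.2857
G1 X-8.50 Y0.00 E2.6391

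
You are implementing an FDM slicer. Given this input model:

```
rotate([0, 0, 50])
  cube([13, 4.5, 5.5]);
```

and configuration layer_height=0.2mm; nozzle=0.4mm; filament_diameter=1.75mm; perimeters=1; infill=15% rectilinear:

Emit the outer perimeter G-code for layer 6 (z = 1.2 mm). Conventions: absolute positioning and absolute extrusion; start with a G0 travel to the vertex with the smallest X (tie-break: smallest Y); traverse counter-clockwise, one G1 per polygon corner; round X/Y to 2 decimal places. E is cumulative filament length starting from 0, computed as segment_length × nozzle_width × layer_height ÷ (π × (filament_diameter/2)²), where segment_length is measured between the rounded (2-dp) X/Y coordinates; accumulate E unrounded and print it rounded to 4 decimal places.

G0 X-3.45 Y2.89 Z1.20
G1 X0.00 Y0.00 E0.1497
G1 X8.36 Y9.96 E0.5822
G1 X4.91 Y12.85 E0.7319
G1 X-3.45 Y2.89 E1.1644

At z = 1.2 mm: the cube is present — its section is the full 13×4.5 rectangle; (rotated 50° about Z; rotation is an isometry so areas/perimeters/island counts are preserved). The outline is a single polygon with 4 vertices. Extrusion per mm of travel: 0.4 × 0.2 / (π × 0.875²) = 0.033260. Accumulating E over each segment gives final E = 1.1644.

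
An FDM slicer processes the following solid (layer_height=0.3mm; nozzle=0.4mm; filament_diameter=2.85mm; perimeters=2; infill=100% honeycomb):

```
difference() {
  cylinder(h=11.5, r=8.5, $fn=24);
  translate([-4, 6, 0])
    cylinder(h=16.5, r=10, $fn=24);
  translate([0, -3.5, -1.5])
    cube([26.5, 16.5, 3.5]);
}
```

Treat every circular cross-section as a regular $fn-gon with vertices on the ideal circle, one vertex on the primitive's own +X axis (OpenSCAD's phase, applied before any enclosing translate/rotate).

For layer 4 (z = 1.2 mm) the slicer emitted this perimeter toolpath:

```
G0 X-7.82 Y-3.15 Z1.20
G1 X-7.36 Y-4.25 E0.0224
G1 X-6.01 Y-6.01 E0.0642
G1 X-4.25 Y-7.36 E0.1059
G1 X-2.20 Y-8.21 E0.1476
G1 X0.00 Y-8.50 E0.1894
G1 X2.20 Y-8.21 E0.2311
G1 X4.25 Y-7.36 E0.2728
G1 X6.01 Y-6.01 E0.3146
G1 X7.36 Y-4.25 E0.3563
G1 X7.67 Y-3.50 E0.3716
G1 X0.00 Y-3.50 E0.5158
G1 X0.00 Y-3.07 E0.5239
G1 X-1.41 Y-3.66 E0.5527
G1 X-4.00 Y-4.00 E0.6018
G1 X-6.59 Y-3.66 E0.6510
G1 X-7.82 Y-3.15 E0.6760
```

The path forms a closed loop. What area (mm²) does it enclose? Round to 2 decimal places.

Apply the shoelace formula to the sequence of (X, Y) vertices; enclosed area = 53.35 mm².

53.35 mm²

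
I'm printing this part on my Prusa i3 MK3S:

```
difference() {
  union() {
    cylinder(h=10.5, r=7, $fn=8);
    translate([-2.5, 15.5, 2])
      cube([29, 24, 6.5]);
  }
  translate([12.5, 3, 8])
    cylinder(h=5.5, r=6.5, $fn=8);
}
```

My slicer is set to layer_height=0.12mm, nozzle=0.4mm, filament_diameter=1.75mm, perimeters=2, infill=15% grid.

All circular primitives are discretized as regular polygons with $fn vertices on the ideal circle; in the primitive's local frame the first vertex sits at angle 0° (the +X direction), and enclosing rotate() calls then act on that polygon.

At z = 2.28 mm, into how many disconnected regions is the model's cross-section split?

At z = 2.28 mm: the r=7 cylinder gives a regular 8-gon of circumradius 7 (constant along its height); the 29×24 cube at (-2.5, 15.5) contributes its full rectangle; Taking the union: the 2 present regions are separate (no shared area or edge), so areas and boundary lengths simply add and each stays a separate island — 2 connected regions; the cylinder at (12.5, 3) is not intersected at this z (z outside [8, 13.5]); Subtracting the remaining from the first: none of the subtracted shapes is present at this height, so that combined region is unchanged — 2 connected regions. The result has 2 disconnected regions.

2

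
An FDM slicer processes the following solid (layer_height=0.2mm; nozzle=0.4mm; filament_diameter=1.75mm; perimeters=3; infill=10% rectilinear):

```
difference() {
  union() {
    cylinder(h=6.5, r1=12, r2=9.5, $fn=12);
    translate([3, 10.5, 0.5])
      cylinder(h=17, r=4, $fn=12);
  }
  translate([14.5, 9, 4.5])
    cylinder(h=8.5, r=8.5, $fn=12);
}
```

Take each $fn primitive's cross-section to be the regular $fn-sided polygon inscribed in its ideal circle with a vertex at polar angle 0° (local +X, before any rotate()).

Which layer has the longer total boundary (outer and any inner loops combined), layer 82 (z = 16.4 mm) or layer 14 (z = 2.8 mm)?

layer 14 (z = 2.8 mm)

Layer 82 (z = 16.4): the cone is absent (z outside [0, 6.5]); the cylinder at (3, 10.5): section is a regular 12-gon, circumradius r=4 (perimeter = 2·12·4.000·sin(180°/12) = 24.85 mm); Combining (union): only the r=4 cylinder at (3, 10.5) is present, so the union is just that shape — boundary = 24.85 mm; the cylinder at (14.5, 9) is absent (z outside [4.5, 13]); After the difference (first − rest): none of the subtracted shapes is present at this height, so that combined region is unchanged — boundary = 24.85 mm. So its perimeter = 24.85 mm. Layer 14 (z = 2.8): the cone contributes a regular 12-gon of circumradius 10.923 (interpolated between r1=12 and r2=9.5 at t=0.431) (perimeter = 2·12·10.923·sin(180°/12) = 67.85 mm); the r=4 cylinder at (3, 10.5) gives a regular 12-gon of circumradius 4 (constant along its height) (perimeter = 2·12·4.000·sin(180°/12) = 24.85 mm); Merging all regions: the regions partially overlap (shared area 20.52 mm²), so the edge portions inside another operand are dropped and the merged outline is re-measured after clipping — boundary = 74.17 mm; the cylinder at (14.5, 9) does not reach this height (z outside [4.5, 13]); After the difference (first − rest): none of the subtracted shapes is present at this height, so the result so far is unchanged — boundary = 74.17 mm. So its perimeter = 74.17 mm. Layer 14 is larger (74.17 vs 24.85 mm).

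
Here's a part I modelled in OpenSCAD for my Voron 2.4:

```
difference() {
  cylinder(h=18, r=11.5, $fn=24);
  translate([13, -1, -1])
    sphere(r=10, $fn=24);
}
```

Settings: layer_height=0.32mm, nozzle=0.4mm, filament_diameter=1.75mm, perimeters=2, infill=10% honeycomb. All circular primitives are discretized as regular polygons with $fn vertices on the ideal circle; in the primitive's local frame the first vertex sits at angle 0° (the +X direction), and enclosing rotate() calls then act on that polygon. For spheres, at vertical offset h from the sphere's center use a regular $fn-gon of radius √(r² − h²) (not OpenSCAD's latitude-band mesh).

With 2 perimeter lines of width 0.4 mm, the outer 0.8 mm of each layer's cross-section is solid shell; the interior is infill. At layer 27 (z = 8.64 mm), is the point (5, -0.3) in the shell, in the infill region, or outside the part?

infill

At z = 8.64 mm: the r=11.5 cylinder gives a regular 24-gon of circumradius 11.5 (constant along its height); the r=10 sphere at (13, -1) contributes a regular 24-gon of circumradius √(10²−9.64²) = 2.659; After the difference (first − rest): starting from the r=11.5 cylinder, the r=10 sphere at (13, -1) partially overlaps it — only the 2.81 mm² overlap (of its 21.96 mm²) is removed, clipping the outline — 1 connected region. Overall, the cross-section is a single solid region. The nearest boundary edge runs (10.43, -0.31)→(10.34, -1.00); distance from the point to it = 5.39 mm. The point is inside the cross-section and 5.39 mm from the nearest boundary — more than the 0.8 mm shell width (2 × 0.4), so it's in the infill interior.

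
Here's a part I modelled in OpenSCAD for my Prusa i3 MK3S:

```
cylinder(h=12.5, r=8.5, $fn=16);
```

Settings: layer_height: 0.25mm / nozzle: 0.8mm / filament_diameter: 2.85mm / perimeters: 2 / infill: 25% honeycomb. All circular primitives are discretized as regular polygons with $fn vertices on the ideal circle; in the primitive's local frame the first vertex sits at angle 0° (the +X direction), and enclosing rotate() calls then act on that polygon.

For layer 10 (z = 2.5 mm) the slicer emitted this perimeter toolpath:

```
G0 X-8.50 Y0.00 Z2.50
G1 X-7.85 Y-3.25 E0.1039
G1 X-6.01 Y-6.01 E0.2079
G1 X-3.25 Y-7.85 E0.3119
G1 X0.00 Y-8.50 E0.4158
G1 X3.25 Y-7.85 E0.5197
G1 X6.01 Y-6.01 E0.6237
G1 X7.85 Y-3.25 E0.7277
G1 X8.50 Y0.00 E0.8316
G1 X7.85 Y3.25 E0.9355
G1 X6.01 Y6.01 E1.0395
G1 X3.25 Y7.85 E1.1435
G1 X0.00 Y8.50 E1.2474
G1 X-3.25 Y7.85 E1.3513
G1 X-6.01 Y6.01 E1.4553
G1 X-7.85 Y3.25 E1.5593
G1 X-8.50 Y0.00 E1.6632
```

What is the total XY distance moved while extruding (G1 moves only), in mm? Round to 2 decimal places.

Sum the Euclidean lengths of each G1 segment: total = 53.05 mm.

53.05 mm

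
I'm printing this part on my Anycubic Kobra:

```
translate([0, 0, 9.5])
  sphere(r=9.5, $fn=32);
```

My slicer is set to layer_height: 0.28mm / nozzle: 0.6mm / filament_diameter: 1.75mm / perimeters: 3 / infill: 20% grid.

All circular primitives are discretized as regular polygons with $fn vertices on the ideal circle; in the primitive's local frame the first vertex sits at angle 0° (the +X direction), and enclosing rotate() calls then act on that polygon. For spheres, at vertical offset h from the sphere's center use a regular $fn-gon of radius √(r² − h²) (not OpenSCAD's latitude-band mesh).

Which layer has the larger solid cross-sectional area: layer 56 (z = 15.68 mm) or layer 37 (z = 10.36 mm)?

layer 37 (z = 10.36 mm)

Layer 56 (z = 15.68): the r=9.5 sphere contributes a regular 32-gon of circumradius √(9.5²−6.18²) = 7.215 (area = (32/2)·7.215²·sin(360°/32) = 162.49 mm²). So its area = 162.49 mm². Layer 37 (z = 10.36): the sphere: section is a regular 32-gon, circumradius = √(r²−h²) = √(9.5²−0.86²) = 9.461 (area = (32/2)·9.461²·sin(360°/32) = 279.40 mm²). So its area = 279.40 mm². Layer 37 is larger (279.40 vs 162.49 mm²).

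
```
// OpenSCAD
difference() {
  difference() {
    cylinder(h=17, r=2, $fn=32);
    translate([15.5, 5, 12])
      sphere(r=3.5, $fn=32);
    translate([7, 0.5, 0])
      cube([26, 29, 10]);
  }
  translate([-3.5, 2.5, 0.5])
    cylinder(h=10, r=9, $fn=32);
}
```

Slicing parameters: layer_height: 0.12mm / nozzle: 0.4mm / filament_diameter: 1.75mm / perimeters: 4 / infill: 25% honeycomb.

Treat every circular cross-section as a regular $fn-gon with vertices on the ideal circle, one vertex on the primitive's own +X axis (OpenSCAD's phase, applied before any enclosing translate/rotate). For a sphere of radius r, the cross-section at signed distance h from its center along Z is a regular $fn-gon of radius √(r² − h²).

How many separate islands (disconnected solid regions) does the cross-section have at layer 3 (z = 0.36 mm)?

1

At z = 0.36 mm: the cylinder: section is a regular 32-gon, circumradius r=2; the sphere at (15.5, 5) is absent (|z−center|=11.640 > r=3.5); the cube at (7, 0.5) (footprint 26×29) is included at this height; Subtracting the remaining from the first: starting from the r=2 cylinder, the 26×29 cube at (7, 0.5) misses the remaining region (no effect) — 1 connected region; the cylinder at (-3.5, 2.5) is absent (z outside [0.5, 10.5]); Taking the first minus the rest: none of the subtracted shapes is present at this height, so the result so far is unchanged — 1 connected region. Overall, the cross-section is a single solid region. Island count = 1.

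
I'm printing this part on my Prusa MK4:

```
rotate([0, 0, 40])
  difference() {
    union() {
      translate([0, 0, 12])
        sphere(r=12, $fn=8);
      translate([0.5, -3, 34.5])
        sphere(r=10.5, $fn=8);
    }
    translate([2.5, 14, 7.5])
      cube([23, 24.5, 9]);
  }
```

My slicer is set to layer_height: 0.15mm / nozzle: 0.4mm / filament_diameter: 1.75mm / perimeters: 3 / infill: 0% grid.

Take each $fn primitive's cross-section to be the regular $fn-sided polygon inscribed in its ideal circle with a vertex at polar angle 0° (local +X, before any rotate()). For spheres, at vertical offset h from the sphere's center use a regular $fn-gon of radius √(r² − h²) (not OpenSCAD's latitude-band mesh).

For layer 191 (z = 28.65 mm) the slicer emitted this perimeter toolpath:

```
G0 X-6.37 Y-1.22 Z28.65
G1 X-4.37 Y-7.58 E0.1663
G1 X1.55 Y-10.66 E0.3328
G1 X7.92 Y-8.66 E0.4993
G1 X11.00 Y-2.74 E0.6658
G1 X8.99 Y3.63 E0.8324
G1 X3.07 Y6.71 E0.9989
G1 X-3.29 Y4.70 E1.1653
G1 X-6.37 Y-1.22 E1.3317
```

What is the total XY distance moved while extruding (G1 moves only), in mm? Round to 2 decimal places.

53.39 mm

Sum the Euclidean lengths of each G1 segment: total = 53.39 mm.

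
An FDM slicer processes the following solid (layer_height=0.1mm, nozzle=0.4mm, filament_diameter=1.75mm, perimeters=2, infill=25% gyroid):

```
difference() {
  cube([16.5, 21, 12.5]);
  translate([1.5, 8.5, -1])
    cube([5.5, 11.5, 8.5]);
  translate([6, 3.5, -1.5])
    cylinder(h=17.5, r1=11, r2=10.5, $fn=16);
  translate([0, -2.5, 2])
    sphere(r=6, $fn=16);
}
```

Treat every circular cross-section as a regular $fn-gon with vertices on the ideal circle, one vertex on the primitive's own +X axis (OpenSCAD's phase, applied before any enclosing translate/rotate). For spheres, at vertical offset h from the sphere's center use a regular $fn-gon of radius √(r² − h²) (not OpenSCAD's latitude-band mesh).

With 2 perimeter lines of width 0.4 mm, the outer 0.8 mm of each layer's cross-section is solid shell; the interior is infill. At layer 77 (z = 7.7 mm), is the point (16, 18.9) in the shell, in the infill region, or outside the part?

At z = 7.7 mm: the 16.5×21 cube contributes its full rectangle; the cube at (1.5, 8.5) is not intersected at this z (z outside [-1, 7.5]); the cone at (6, 3.5) (r1=11→r2=10.5) has section circumradius 10.737 here — a regular 16-gon; the sphere at (0, -2.5): section is a regular 16-gon, circumradius = √(r²−h²) = √(6²−5.7²) = 1.873; Subtracting the remaining from the first: starting from the 16.5×21 cube, the cone at (6, 3.5) partially overlaps it — only the 205.32 mm² overlap (of its 352.95 mm²) is removed, clipping the outline; the r=6 sphere at (0, -2.5) misses the remaining region (no effect) — 2 connected regions. Overall, the cross-section has 2 separate islands. The nearest boundary edge runs (16.50, 21.00)→(16.50, 4.69); distance from the point to it = 0.50 mm. (Shell/infill is judged within the island containing the point — the largest one.) The point is inside the cross-section, 0.50 mm from the nearest boundary — within the 0.8 mm shell band (2 × 0.4).

shell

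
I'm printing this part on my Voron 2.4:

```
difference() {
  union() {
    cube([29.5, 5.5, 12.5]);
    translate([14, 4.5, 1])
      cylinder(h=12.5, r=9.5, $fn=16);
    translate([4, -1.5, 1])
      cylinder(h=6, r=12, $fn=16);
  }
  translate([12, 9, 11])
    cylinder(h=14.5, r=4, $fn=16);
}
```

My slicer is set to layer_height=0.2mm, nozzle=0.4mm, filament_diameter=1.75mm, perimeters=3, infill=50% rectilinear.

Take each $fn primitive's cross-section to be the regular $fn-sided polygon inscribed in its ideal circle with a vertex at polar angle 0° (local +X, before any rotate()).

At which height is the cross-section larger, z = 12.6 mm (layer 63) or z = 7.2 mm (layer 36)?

layer 36 (z = 7.2 mm)

Layer 63 (z = 12.6): the cube is not intersected at this z (z outside [0, 12.5]); the r=9.5 cylinder at (14, 4.5) contributes a regular 16-gon of circumradius 9.5 (area = (16/2)·9.500²·sin(360°/16) = 276.30 mm²); the cylinder at (4, -1.5) does not reach this height (z outside [1, 7]); Taking the union: only the r=9.5 cylinder at (14, 4.5) is present, so the union is just that shape — area = 276.30 mm²; the cylinder at (12, 9): section is a regular 16-gon, circumradius r=4 (area = (16/2)·4.000²·sin(360°/16) = 48.98 mm²); Subtracting the remaining from the first: starting from the result so far (276.30 mm²), the r=4 cylinder at (12, 9) lies wholly inside it (removes its full 48.98 mm² and its 24.97 mm outline becomes a hole wall) — area = 227.31 mm². So its area = 227.31 mm². Layer 36 (z = 7.2): the cube (footprint 29.5×5.5) is included at this height (area 162.25 mm²); the r=9.5 cylinder at (14, 4.5) gives a regular 16-gon of circumradius 9.5 (constant along its height) (area = (16/2)·9.500²·sin(360°/16) = 276.30 mm²); the cylinder at (4, -1.5) is absent (z outside [1, 7]); Merging all regions: the regions partially overlap — summed areas 438.55 mm² minus the doubly-counted overlap 99.92 mm² gives 338.63 mm² — area = 338.63 mm²; the cylinder at (12, 9) does not reach this height (z outside [11, 25.5]); After the difference (first − rest): none of the subtracted shapes is present at this height, so the result so far is unchanged — area = 338.63 mm². So its area = 338.63 mm². Layer 36 is larger (338.63 vs 227.31 mm²).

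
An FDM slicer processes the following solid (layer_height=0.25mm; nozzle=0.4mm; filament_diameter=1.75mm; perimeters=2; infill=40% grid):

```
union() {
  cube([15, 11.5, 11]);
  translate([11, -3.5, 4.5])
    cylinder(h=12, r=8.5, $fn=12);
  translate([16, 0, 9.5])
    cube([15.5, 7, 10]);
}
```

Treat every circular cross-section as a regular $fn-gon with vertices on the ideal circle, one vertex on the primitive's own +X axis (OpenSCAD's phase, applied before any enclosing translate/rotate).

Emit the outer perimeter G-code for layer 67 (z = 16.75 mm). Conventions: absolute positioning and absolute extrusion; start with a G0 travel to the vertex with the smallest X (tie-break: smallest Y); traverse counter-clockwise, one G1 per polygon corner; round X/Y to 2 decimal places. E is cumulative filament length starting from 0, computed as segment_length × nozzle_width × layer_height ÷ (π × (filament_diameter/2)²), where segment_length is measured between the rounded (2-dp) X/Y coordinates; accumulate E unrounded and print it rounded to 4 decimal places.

G0 X16.00 Y0.00 Z16.75
G1 X31.50 Y0.00 E0.6444
G1 X31.50 Y7.00 E0.9354
G1 X16.00 Y7.00 E1.5799
G1 X16.00 Y0.00 E1.8709

At z = 16.75 mm: the cube is absent (z outside [0, 11]); the cylinder at (11, -3.5) does not reach this height (z outside [4.5, 16.5]); the cube at (16, 0) (footprint 15.5×7) is included at this height; Taking the union: only the 15.5×7 cube at (16, 0) is present, so the union is just that shape — 1 connected region. The outline is a single polygon with 4 vertices. Extrusion per mm of travel: 0.4 × 0.25 / (π × 0.875²) = 0.041575. Accumulating E over each segment gives final E = 1.8709.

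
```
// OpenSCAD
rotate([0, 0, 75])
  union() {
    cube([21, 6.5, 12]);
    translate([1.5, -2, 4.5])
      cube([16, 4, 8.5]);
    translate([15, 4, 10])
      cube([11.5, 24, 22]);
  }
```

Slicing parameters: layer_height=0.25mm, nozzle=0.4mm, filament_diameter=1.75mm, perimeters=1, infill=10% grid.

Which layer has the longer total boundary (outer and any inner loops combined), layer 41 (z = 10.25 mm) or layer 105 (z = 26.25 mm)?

layer 41 (z = 10.25 mm)

Layer 41 (z = 10.25): the cube (footprint 21×6.5) is included at this height (perimeter 55.00 mm); the cube at (1.5, -2) (footprint 16×4) is included at this height (perimeter 40.00 mm); the cube at (15, 4) is present — its section is the full 11.5×24 rectangle (perimeter 71.00 mm); Combining (union): the regions partially overlap (shared area 47.00 mm²), so the edge portions inside another operand are dropped and the merged outline is re-measured after clipping — boundary = 113.00 mm; (rotated 75° about Z; rotation is an isometry so areas/perimeters/island counts are preserved). So its perimeter = 113.00 mm. Layer 105 (z = 26.25): the cube does not reach this height (z outside [0, 12]); the cube at (1.5, -2) is absent (z outside [4.5, 13]); the 11.5×24 cube at (15, 4) contributes its full rectangle (perimeter 71.00 mm); Combining (union): only the 11.5×24 cube at (15, 4) is present, so the union is just that shape — boundary = 71.00 mm; (whole slice rotated 75° about Z — lengths, areas and connectivity unchanged). So its perimeter = 71.00 mm. Layer 41 is larger (113.00 vs 71.00 mm).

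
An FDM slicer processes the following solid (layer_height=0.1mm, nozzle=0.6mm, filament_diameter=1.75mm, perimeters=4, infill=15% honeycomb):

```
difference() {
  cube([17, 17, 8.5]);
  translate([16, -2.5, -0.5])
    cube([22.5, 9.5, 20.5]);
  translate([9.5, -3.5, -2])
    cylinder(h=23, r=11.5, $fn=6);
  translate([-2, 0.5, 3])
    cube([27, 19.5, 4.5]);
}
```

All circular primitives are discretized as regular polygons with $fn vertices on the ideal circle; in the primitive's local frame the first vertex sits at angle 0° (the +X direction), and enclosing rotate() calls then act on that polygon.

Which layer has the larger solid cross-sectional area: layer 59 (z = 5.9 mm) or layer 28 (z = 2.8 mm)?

layer 28 (z = 2.8 mm)

Layer 59 (z = 5.9): the cube (footprint 17×17) is included at this height (area 289.00 mm²); the cube at (16, -2.5) (footprint 22.5×9.5) is included at this height (area 213.75 mm²); the cylinder at (9.5, -3.5): section is a regular 6-gon, circumradius r=11.5 (area = (6/2)·11.500²·sin(360°/6) = 343.60 mm²); the cube at (-2, 0.5) (footprint 27×19.5) is included at this height (area 526.50 mm²); After the difference (first − rest): starting from the 17×17 cube (289.00 mm²), the 22.5×9.5 cube at (16, -2.5) partially overlaps it — only the 7.00 mm² overlap (of its 213.75 mm²) is removed, clipping the outline; the r=11.5 cylinder at (9.5, -3.5) partially overlaps it — only the 90.68 mm² overlap (of its 343.60 mm²) is removed, clipping the outline; the 27×19.5 cube at (-2, 0.5) partially overlaps it — only the 191.23 mm² overlap (of its 526.50 mm²) is removed, clipping the outline — area = 0.08 mm². So its area = 0.08 mm². Layer 28 (z = 2.8): the cube (footprint 17×17) is included at this height (area 289.00 mm²); the cube at (16, -2.5) is present — its section is the full 22.5×9.5 rectangle (area 213.75 mm²); the cylinder at (9.5, -3.5): section is a regular 6-gon, circumradius r=11.5 (area = (6/2)·11.500²·sin(360°/6) = 343.60 mm²); the cube at (-2, 0.5) is absent (z outside [3, 7.5]); After the difference (first − rest): starting from the 17×17 cube (289.00 mm²), the 22.5×9.5 cube at (16, -2.5) partially overlaps it — only the 7.00 mm² overlap (of its 213.75 mm²) is removed, clipping the outline; the r=11.5 cylinder at (9.5, -3.5) partially overlaps it — only the 90.68 mm² overlap (of its 343.60 mm²) is removed, clipping the outline — area = 191.32 mm². So its area = 191.32 mm². Layer 28 is larger (191.32 vs 0.08 mm²).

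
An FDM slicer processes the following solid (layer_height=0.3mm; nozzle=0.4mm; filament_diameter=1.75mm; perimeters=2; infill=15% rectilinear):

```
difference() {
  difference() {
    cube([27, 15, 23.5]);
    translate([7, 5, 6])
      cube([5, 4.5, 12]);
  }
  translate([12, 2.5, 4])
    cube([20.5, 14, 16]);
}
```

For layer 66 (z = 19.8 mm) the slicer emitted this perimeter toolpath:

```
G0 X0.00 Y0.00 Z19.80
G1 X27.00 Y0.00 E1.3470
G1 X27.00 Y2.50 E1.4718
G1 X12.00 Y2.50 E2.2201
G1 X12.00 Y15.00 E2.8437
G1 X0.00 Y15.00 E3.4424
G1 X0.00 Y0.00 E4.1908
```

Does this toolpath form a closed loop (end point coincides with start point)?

Start point (G0): (0.00, 0.00). End point (last G1): the path returns to the start — closed.

yes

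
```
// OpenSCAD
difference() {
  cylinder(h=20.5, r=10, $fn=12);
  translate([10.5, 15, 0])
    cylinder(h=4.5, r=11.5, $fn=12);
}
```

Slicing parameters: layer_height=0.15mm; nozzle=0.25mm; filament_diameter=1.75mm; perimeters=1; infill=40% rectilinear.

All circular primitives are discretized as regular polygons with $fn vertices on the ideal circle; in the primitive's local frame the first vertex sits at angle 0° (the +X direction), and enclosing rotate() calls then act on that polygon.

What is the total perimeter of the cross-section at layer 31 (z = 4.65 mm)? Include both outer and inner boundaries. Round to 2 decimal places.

62.12 mm

At z = 4.65 mm: the r=10 cylinder contributes a regular 12-gon of circumradius 10 (perimeter = 2·12·10.000·sin(180°/12) = 62.12 mm); the cylinder at (10.5, 15) does not reach this height (z outside [0, 4.5]); Taking the first minus the rest: none of the subtracted shapes is present at this height, so the r=10 cylinder is unchanged — boundary = 62.12 mm. Overall, the cross-section is a single solid region. Total boundary length (outer) = 62.12 mm.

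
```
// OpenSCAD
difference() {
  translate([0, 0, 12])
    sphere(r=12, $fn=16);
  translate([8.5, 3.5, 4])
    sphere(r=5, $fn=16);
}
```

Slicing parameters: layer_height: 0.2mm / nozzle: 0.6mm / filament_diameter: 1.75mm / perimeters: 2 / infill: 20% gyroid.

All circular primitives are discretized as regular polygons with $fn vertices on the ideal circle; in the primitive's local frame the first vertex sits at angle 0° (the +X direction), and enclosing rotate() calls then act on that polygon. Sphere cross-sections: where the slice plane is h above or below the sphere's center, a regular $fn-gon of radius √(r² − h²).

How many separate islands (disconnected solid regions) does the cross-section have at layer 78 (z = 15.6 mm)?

1

At z = 15.6 mm: the r=12 sphere contributes a regular 16-gon of circumradius √(12²−3.6²) = 11.447; the sphere at (8.5, 3.5) is absent (|z−center|=11.600 > r=5); Taking the first minus the rest: none of the subtracted shapes is present at this height, so the r=12 sphere is unchanged — 1 connected region. Overall, the cross-section is a single solid region. Island count = 1.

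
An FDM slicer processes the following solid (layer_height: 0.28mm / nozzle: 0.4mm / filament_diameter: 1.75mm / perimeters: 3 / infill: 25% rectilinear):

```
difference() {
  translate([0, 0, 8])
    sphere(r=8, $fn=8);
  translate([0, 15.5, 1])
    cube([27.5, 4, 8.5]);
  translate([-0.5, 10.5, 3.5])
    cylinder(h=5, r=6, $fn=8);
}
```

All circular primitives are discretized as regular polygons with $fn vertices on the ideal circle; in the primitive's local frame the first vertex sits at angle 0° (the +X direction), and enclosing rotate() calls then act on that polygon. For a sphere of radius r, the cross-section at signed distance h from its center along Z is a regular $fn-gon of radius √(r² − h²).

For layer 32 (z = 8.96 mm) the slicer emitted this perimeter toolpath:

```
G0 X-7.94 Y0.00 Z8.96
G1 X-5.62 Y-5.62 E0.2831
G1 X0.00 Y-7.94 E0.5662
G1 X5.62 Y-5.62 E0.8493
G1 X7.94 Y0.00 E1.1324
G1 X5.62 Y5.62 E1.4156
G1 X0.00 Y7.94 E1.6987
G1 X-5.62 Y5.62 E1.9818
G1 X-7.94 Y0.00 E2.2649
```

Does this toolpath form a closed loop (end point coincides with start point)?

yes

Start point (G0): (-7.94, 0.00). End point (last G1): the path returns to the start — closed.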